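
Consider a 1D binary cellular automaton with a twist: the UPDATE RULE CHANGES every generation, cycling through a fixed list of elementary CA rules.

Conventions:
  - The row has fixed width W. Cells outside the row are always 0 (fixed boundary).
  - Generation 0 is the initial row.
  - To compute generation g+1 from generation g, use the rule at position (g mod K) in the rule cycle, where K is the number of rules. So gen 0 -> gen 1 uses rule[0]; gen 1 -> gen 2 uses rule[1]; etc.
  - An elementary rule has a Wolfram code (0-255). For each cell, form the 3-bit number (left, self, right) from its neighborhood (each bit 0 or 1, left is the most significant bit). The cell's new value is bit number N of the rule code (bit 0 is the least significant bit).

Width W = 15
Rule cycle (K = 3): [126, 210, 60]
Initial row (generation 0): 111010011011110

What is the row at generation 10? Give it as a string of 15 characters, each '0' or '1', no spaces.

Answer: 111111000110111

Derivation:
Gen 0: 111010011011110
Gen 1 (rule 126): 101111111110011
Gen 2 (rule 210): 000111111111101
Gen 3 (rule 60): 000100000000011
Gen 4 (rule 126): 001110000000111
Gen 5 (rule 210): 010111000001011
Gen 6 (rule 60): 011100100001110
Gen 7 (rule 126): 110111110011011
Gen 8 (rule 210): 010011111101001
Gen 9 (rule 60): 011010000011101
Gen 10 (rule 126): 111111000110111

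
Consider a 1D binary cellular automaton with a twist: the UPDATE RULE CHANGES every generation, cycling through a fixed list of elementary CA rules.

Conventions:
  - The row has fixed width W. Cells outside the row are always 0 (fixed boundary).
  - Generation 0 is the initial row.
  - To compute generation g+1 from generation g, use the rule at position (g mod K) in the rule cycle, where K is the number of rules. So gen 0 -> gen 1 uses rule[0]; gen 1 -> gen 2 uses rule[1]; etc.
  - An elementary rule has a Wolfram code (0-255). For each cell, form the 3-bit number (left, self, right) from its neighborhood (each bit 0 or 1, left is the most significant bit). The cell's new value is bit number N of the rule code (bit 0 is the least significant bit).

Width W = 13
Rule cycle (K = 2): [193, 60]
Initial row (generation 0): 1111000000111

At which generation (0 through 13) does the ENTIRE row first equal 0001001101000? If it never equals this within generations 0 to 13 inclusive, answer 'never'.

Answer: never

Derivation:
Gen 0: 1111000000111
Gen 1 (rule 193): 0111011110011
Gen 2 (rule 60): 0100110001010
Gen 3 (rule 193): 0000010100000
Gen 4 (rule 60): 0000011110000
Gen 5 (rule 193): 1111001110111
Gen 6 (rule 60): 1000101001100
Gen 7 (rule 193): 0010000000101
Gen 8 (rule 60): 0011000000111
Gen 9 (rule 193): 1001011110011
Gen 10 (rule 60): 1101110001010
Gen 11 (rule 193): 0100110100000
Gen 12 (rule 60): 0110101110000
Gen 13 (rule 193): 0010000110111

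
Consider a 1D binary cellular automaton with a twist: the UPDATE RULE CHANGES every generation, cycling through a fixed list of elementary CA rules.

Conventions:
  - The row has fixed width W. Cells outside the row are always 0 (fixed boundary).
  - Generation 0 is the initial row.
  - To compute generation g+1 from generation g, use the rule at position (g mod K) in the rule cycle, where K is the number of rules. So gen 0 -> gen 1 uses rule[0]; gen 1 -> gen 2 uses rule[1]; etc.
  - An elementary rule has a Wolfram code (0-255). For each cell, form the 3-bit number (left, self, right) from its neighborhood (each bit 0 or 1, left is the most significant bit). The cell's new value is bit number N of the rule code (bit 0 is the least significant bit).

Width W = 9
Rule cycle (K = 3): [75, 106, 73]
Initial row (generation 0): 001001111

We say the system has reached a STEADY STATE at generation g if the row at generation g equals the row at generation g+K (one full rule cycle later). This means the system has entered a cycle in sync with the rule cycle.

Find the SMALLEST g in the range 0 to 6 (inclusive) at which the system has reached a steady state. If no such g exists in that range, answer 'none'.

Gen 0: 001001111
Gen 1 (rule 75): 110011001
Gen 2 (rule 106): 110111010
Gen 3 (rule 73): 110101000
Gen 4 (rule 75): 110000011
Gen 5 (rule 106): 110000111
Gen 6 (rule 73): 110110101
Gen 7 (rule 75): 110110000
Gen 8 (rule 106): 111110000
Gen 9 (rule 73): 100010111

Answer: none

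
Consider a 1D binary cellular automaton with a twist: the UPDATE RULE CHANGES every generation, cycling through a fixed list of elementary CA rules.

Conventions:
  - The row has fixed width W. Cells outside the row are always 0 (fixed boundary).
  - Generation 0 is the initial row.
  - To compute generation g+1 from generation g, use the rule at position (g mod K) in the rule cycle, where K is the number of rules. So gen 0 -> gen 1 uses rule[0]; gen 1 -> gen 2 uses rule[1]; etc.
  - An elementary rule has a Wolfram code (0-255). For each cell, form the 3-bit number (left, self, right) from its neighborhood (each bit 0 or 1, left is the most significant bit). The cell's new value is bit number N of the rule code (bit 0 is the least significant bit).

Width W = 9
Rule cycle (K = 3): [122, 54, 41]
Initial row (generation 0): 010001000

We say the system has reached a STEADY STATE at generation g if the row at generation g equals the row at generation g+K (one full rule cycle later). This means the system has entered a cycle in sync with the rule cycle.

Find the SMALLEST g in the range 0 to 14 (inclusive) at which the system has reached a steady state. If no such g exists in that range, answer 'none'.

Answer: none

Derivation:
Gen 0: 010001000
Gen 1 (rule 122): 101010100
Gen 2 (rule 54): 111111110
Gen 3 (rule 41): 100000000
Gen 4 (rule 122): 010000000
Gen 5 (rule 54): 111000000
Gen 6 (rule 41): 100011111
Gen 7 (rule 122): 010110001
Gen 8 (rule 54): 111001011
Gen 9 (rule 41): 100000110
Gen 10 (rule 122): 010001111
Gen 11 (rule 54): 111010000
Gen 12 (rule 41): 100100111
Gen 13 (rule 122): 011011101
Gen 14 (rule 54): 100100011
Gen 15 (rule 41): 000001010
Gen 16 (rule 122): 000010101
Gen 17 (rule 54): 000111111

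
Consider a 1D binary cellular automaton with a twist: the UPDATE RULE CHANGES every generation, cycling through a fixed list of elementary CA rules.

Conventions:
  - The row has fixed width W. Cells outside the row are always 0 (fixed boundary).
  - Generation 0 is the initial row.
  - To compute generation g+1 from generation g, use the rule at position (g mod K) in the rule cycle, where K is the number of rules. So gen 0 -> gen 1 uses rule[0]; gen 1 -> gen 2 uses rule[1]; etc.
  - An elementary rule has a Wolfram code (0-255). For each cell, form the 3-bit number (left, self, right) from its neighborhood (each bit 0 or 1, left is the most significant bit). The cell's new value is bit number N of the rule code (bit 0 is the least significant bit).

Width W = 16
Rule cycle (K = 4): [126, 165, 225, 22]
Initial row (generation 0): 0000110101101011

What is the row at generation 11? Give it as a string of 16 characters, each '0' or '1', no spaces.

Gen 0: 0000110101101011
Gen 1 (rule 126): 0001111111111111
Gen 2 (rule 165): 1100111111111110
Gen 3 (rule 225): 0100011111111110
Gen 4 (rule 22): 1110100000000001
Gen 5 (rule 126): 1011110000000011
Gen 6 (rule 165): 1101100111111000
Gen 7 (rule 225): 0110100011111011
Gen 8 (rule 22): 1000110100000000
Gen 9 (rule 126): 1101111110000000
Gen 10 (rule 165): 0010111100111111
Gen 11 (rule 225): 1001011100011111

Answer: 1001011100011111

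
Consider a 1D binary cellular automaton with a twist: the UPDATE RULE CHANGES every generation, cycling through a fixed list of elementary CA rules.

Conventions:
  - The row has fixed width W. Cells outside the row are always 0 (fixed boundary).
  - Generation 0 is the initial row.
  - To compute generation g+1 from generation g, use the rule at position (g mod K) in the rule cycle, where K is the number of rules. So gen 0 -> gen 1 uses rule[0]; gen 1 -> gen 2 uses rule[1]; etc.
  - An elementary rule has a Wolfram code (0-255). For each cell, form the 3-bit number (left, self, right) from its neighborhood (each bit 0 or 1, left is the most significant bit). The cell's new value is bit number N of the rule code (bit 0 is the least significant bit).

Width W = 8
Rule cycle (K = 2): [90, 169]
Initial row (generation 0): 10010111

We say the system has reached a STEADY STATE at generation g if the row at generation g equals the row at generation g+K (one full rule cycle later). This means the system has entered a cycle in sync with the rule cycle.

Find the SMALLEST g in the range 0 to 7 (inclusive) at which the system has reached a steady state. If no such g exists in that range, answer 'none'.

Gen 0: 10010111
Gen 1 (rule 90): 01100101
Gen 2 (rule 169): 01000010
Gen 3 (rule 90): 10100101
Gen 4 (rule 169): 01000010
Gen 5 (rule 90): 10100101
Gen 6 (rule 169): 01000010
Gen 7 (rule 90): 10100101
Gen 8 (rule 169): 01000010
Gen 9 (rule 90): 10100101

Answer: 2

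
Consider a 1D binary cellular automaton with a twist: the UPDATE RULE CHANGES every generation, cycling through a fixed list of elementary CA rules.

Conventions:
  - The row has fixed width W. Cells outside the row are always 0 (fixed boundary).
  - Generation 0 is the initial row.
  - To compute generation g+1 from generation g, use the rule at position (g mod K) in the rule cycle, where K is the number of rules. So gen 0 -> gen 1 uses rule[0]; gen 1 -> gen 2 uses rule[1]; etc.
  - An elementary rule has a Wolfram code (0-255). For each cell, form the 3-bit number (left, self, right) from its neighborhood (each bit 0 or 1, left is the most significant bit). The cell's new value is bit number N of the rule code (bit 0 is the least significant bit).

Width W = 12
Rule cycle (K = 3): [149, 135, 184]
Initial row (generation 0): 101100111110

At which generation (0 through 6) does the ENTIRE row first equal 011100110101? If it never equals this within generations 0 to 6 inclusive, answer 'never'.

Answer: never

Derivation:
Gen 0: 101100111110
Gen 1 (rule 149): 100010011101
Gen 2 (rule 135): 101110101001
Gen 3 (rule 184): 011101010100
Gen 4 (rule 149): 001001010111
Gen 5 (rule 135): 111011010010
Gen 6 (rule 184): 110110101001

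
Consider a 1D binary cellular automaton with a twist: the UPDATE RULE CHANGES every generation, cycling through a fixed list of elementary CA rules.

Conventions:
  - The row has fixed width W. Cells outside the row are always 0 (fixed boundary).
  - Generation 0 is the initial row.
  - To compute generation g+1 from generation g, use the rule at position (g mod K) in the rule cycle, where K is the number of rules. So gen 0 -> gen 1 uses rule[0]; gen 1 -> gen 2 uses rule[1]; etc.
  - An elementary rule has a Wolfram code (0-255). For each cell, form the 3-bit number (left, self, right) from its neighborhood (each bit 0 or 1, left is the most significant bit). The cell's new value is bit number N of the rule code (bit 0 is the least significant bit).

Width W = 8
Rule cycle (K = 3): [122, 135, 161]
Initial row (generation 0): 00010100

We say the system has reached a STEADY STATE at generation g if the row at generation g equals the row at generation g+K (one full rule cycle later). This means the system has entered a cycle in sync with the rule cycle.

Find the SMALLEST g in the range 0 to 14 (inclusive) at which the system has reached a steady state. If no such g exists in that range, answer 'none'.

Answer: 3

Derivation:
Gen 0: 00010100
Gen 1 (rule 122): 00101010
Gen 2 (rule 135): 11101010
Gen 3 (rule 161): 01010100
Gen 4 (rule 122): 10101010
Gen 5 (rule 135): 10101010
Gen 6 (rule 161): 01010100
Gen 7 (rule 122): 10101010
Gen 8 (rule 135): 10101010
Gen 9 (rule 161): 01010100
Gen 10 (rule 122): 10101010
Gen 11 (rule 135): 10101010
Gen 12 (rule 161): 01010100
Gen 13 (rule 122): 10101010
Gen 14 (rule 135): 10101010
Gen 15 (rule 161): 01010100
Gen 16 (rule 122): 10101010
Gen 17 (rule 135): 10101010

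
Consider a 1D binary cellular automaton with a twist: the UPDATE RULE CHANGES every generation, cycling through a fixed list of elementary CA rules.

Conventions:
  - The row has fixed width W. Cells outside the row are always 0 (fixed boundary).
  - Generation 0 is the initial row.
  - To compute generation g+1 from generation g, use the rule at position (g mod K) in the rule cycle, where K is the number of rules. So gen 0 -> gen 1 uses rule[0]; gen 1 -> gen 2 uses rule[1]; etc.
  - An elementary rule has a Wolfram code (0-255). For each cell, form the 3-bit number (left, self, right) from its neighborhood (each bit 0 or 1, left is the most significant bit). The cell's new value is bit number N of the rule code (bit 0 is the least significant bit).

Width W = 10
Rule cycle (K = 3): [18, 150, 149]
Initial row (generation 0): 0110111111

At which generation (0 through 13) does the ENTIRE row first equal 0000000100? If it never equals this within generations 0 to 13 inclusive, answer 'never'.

Gen 0: 0110111111
Gen 1 (rule 18): 1000000000
Gen 2 (rule 150): 1100000000
Gen 3 (rule 149): 0011111111
Gen 4 (rule 18): 0100000000
Gen 5 (rule 150): 1110000000
Gen 6 (rule 149): 0101111111
Gen 7 (rule 18): 1000000000
Gen 8 (rule 150): 1100000000
Gen 9 (rule 149): 0011111111
Gen 10 (rule 18): 0100000000
Gen 11 (rule 150): 1110000000
Gen 12 (rule 149): 0101111111
Gen 13 (rule 18): 1000000000

Answer: never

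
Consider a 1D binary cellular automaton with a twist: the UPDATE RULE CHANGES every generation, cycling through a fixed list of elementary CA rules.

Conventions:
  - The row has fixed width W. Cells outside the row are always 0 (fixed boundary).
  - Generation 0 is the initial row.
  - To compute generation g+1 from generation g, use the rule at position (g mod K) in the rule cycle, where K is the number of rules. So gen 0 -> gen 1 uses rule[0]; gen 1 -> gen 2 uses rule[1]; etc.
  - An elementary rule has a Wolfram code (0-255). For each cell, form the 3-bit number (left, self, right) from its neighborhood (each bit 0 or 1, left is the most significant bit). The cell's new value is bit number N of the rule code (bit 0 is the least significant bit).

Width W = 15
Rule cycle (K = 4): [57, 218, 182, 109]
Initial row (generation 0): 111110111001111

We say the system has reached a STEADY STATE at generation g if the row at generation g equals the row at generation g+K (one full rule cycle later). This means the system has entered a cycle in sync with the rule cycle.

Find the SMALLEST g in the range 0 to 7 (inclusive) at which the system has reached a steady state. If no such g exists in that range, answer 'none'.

Gen 0: 111110111001111
Gen 1 (rule 57): 100001100101000
Gen 2 (rule 218): 010011111000100
Gen 3 (rule 182): 111101110101110
Gen 4 (rule 109): 100111011111010
Gen 5 (rule 57): 010100110000101
Gen 6 (rule 218): 100011111001000
Gen 7 (rule 182): 110101110111100
Gen 8 (rule 109): 111111011100101
Gen 9 (rule 57): 100000110010010
Gen 10 (rule 218): 010001111101101
Gen 11 (rule 182): 111010111010011

Answer: none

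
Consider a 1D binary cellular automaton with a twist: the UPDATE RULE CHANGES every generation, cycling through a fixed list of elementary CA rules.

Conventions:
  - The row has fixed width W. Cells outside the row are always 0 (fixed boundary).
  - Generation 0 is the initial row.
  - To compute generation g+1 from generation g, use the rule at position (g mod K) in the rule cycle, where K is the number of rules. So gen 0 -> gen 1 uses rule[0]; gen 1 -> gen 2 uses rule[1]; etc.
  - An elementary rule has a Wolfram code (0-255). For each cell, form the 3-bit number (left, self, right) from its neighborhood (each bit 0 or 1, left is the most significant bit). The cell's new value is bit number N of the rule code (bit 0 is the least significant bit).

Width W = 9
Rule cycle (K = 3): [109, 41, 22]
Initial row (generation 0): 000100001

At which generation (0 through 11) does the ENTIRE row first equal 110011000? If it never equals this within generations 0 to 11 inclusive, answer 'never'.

Answer: never

Derivation:
Gen 0: 000100001
Gen 1 (rule 109): 110101101
Gen 2 (rule 41): 101011010
Gen 3 (rule 22): 101000011
Gen 4 (rule 109): 111011011
Gen 5 (rule 41): 100110110
Gen 6 (rule 22): 111000001
Gen 7 (rule 109): 101011101
Gen 8 (rule 41): 010110010
Gen 9 (rule 22): 110001111
Gen 10 (rule 109): 110101001
Gen 11 (rule 41): 101010000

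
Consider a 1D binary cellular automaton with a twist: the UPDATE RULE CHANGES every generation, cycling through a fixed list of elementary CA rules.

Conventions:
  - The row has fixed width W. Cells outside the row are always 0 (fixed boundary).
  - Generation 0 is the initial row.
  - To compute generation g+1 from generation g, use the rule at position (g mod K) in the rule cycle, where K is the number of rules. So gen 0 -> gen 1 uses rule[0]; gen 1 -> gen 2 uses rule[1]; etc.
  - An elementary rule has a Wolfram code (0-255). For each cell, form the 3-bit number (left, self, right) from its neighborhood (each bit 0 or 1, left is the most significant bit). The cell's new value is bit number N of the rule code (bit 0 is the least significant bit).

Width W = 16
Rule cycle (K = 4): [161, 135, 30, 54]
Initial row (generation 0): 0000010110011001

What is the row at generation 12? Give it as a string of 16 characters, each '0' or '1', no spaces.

Answer: 0010011100001001

Derivation:
Gen 0: 0000010110011001
Gen 1 (rule 161): 1111001000000000
Gen 2 (rule 135): 0110011011111111
Gen 3 (rule 30): 1101110010000000
Gen 4 (rule 54): 0010001111000000
Gen 5 (rule 161): 1000100110011111
Gen 6 (rule 135): 1011101000101110
Gen 7 (rule 30): 1010001101101001
Gen 8 (rule 54): 1111010010011111
Gen 9 (rule 161): 0110100000001110
Gen 10 (rule 135): 1000101111110100
Gen 11 (rule 30): 1101101000000110
Gen 12 (rule 54): 0010011100001001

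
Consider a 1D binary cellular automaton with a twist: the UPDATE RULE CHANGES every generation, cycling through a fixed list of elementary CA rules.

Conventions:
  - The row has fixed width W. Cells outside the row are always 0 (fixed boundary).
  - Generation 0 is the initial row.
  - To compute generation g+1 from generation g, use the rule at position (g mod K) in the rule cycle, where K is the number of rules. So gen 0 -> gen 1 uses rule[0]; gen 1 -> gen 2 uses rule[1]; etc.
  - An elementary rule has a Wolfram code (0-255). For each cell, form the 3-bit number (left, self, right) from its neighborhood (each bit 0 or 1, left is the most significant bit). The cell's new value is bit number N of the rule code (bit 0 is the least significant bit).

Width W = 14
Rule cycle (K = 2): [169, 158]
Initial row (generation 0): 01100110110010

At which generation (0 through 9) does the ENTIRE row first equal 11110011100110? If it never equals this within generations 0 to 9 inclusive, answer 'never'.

Gen 0: 01100110110010
Gen 1 (rule 169): 01000101100000
Gen 2 (rule 158): 11101101010000
Gen 3 (rule 169): 11011010100111
Gen 4 (rule 158): 10010010111110
Gen 5 (rule 169): 00000001111100
Gen 6 (rule 158): 00000011111010
Gen 7 (rule 169): 11111011110100
Gen 8 (rule 158): 11110011100110
Gen 9 (rule 169): 11100011000100

Answer: 8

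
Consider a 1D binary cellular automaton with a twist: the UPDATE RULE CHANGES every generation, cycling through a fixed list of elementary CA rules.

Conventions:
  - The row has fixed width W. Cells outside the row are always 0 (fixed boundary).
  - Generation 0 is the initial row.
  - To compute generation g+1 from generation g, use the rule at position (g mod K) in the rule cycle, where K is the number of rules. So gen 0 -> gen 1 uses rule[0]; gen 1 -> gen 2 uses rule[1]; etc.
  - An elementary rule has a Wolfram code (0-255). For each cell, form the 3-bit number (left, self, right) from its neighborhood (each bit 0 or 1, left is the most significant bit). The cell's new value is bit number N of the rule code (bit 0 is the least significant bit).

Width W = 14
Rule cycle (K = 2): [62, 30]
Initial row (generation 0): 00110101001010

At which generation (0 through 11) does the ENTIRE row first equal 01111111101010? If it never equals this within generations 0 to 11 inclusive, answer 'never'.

Gen 0: 00110101001010
Gen 1 (rule 62): 01101111111111
Gen 2 (rule 30): 11001000000000
Gen 3 (rule 62): 10111100000000
Gen 4 (rule 30): 10100010000000
Gen 5 (rule 62): 11110111000000
Gen 6 (rule 30): 10000100100000
Gen 7 (rule 62): 11001111110000
Gen 8 (rule 30): 10111000001000
Gen 9 (rule 62): 11100100011100
Gen 10 (rule 30): 10011110110010
Gen 11 (rule 62): 11110001101111

Answer: never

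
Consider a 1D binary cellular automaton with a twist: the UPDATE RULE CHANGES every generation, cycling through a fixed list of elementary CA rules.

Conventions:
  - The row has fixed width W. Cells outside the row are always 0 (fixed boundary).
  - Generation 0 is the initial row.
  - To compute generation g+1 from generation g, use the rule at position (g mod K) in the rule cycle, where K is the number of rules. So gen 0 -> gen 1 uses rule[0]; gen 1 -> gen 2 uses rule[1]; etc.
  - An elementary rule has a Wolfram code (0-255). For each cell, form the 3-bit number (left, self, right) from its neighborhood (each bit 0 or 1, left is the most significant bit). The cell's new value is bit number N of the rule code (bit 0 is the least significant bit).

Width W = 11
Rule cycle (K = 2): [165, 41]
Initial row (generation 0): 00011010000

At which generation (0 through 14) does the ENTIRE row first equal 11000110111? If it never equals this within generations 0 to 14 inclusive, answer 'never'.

Gen 0: 00011010000
Gen 1 (rule 165): 11000110111
Gen 2 (rule 41): 10010101100
Gen 3 (rule 165): 10011110001
Gen 4 (rule 41): 00010000100
Gen 5 (rule 165): 11010110101
Gen 6 (rule 41): 10101101010
Gen 7 (rule 165): 11110011110
Gen 8 (rule 41): 10000010000
Gen 9 (rule 165): 10111010111
Gen 10 (rule 41): 01100101100
Gen 11 (rule 165): 00000110001
Gen 12 (rule 41): 11110100100
Gen 13 (rule 165): 01101100101
Gen 14 (rule 41): 01011000010

Answer: 1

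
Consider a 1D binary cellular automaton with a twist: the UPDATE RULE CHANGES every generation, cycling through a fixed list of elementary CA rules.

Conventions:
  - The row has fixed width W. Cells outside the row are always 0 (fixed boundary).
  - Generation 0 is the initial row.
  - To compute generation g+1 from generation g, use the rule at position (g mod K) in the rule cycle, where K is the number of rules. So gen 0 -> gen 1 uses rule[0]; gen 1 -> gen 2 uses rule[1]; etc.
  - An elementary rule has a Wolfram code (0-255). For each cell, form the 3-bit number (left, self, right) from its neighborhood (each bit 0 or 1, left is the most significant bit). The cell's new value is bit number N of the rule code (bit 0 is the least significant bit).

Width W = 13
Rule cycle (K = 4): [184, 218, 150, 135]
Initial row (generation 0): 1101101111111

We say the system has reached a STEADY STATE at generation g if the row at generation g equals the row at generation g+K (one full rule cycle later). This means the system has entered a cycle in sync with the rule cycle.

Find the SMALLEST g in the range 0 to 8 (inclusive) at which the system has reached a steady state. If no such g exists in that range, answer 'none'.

Answer: none

Derivation:
Gen 0: 1101101111111
Gen 1 (rule 184): 1011011111110
Gen 2 (rule 218): 0011011111111
Gen 3 (rule 150): 0100001111110
Gen 4 (rule 135): 1101110111100
Gen 5 (rule 184): 1011101111010
Gen 6 (rule 218): 0011101111001
Gen 7 (rule 150): 0101000110111
Gen 8 (rule 135): 1101011000010
Gen 9 (rule 184): 1010110100001
Gen 10 (rule 218): 0000110010010
Gen 11 (rule 150): 0001001111111
Gen 12 (rule 135): 1111010111110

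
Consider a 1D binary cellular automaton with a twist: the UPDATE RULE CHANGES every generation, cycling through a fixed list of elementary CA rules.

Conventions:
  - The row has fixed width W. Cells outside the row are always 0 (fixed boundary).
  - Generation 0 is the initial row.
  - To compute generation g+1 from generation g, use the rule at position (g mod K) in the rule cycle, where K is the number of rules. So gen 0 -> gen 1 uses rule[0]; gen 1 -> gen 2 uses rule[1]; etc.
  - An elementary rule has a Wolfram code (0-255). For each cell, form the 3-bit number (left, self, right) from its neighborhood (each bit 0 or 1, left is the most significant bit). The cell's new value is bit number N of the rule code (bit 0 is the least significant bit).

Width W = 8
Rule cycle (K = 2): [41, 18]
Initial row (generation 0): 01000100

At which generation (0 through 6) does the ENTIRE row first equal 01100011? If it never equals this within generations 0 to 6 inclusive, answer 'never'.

Answer: never

Derivation:
Gen 0: 01000100
Gen 1 (rule 41): 00010001
Gen 2 (rule 18): 00101010
Gen 3 (rule 41): 10010100
Gen 4 (rule 18): 01100010
Gen 5 (rule 41): 01001000
Gen 6 (rule 18): 10110100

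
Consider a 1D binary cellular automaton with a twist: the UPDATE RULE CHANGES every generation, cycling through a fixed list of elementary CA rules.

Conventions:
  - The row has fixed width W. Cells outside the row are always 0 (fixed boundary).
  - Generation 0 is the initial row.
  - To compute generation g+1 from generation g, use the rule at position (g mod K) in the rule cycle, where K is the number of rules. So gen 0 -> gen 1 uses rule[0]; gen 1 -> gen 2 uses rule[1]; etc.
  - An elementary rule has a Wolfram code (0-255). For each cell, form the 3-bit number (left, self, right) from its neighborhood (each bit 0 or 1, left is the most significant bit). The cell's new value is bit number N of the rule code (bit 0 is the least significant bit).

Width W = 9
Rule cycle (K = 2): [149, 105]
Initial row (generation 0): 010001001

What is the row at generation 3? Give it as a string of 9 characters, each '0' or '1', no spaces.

Gen 0: 010001001
Gen 1 (rule 149): 011101101
Gen 2 (rule 105): 010111110
Gen 3 (rule 149): 010011101

Answer: 010011101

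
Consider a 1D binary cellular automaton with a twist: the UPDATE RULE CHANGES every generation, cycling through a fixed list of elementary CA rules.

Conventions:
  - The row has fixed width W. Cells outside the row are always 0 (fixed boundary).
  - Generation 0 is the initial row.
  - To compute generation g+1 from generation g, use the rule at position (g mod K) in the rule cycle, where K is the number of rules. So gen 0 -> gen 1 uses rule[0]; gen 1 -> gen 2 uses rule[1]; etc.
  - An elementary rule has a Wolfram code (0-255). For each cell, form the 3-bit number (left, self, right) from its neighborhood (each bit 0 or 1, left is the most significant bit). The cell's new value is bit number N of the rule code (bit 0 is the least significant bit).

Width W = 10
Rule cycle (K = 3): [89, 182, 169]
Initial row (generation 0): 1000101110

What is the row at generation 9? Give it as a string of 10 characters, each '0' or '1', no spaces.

Gen 0: 1000101110
Gen 1 (rule 89): 0110001011
Gen 2 (rule 182): 1001011100
Gen 3 (rule 169): 0000111001
Gen 4 (rule 89): 1110101100
Gen 5 (rule 182): 0101110010
Gen 6 (rule 169): 0011100000
Gen 7 (rule 89): 1010111111
Gen 8 (rule 182): 1111011110
Gen 9 (rule 169): 1110111100

Answer: 1110111100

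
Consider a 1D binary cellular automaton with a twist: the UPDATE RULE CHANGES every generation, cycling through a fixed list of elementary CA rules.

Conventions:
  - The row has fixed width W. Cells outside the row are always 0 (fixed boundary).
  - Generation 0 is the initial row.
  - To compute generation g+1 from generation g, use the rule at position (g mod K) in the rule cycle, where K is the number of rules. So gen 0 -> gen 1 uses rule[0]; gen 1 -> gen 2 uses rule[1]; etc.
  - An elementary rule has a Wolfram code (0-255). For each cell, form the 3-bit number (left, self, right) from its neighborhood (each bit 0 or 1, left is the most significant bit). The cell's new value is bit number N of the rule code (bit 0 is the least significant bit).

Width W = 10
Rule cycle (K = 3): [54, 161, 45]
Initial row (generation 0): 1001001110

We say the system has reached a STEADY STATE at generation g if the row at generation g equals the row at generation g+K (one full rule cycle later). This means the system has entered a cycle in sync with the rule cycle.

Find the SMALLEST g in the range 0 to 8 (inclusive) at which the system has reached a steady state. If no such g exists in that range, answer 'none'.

Answer: none

Derivation:
Gen 0: 1001001110
Gen 1 (rule 54): 1111110001
Gen 2 (rule 161): 0111100100
Gen 3 (rule 45): 0100000101
Gen 4 (rule 54): 1110001111
Gen 5 (rule 161): 0100100110
Gen 6 (rule 45): 0100100100
Gen 7 (rule 54): 1111111110
Gen 8 (rule 161): 0111111100
Gen 9 (rule 45): 0100000001
Gen 10 (rule 54): 1110000011
Gen 11 (rule 161): 0100111000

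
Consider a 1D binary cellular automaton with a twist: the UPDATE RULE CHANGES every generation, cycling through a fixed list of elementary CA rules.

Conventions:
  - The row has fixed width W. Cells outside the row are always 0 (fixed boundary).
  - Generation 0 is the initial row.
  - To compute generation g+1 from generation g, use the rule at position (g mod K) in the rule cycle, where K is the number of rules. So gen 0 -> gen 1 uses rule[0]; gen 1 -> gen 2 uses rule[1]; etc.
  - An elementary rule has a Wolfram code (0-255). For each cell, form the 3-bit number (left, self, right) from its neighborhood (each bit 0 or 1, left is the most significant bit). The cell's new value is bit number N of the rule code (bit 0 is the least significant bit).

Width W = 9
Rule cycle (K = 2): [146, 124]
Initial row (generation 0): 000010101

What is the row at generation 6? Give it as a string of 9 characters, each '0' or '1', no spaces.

Answer: 011000011

Derivation:
Gen 0: 000010101
Gen 1 (rule 146): 000100000
Gen 2 (rule 124): 000110000
Gen 3 (rule 146): 001001000
Gen 4 (rule 124): 001101100
Gen 5 (rule 146): 010000010
Gen 6 (rule 124): 011000011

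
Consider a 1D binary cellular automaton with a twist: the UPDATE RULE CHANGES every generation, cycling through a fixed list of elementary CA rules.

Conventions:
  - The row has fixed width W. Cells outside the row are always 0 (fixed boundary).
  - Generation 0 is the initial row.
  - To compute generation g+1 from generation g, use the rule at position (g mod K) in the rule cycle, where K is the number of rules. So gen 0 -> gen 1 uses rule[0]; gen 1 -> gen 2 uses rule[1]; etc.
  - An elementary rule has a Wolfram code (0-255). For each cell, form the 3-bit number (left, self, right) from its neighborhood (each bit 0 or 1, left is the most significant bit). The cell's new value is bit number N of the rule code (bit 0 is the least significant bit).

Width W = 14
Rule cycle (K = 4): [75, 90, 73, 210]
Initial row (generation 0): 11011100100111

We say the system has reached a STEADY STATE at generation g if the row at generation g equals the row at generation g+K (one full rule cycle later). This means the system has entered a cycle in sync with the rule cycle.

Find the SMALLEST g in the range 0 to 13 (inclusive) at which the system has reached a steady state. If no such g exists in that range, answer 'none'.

Gen 0: 11011100100111
Gen 1 (rule 75): 11010101001101
Gen 2 (rule 90): 11000000111100
Gen 3 (rule 73): 11011110100101
Gen 4 (rule 210): 01001110011000
Gen 5 (rule 75): 10011010111011
Gen 6 (rule 90): 01111000101011
Gen 7 (rule 73): 01001010000011
Gen 8 (rule 210): 10110001000101
Gen 9 (rule 75): 00110110011000
Gen 10 (rule 90): 01110111111100
Gen 11 (rule 73): 01010100000101
Gen 12 (rule 210): 10000010001000
Gen 13 (rule 75): 00111100110011
Gen 14 (rule 90): 01100111111111
Gen 15 (rule 73): 01100100000001
Gen 16 (rule 210): 10111010000010
Gen 17 (rule 75): 00101000111100

Answer: none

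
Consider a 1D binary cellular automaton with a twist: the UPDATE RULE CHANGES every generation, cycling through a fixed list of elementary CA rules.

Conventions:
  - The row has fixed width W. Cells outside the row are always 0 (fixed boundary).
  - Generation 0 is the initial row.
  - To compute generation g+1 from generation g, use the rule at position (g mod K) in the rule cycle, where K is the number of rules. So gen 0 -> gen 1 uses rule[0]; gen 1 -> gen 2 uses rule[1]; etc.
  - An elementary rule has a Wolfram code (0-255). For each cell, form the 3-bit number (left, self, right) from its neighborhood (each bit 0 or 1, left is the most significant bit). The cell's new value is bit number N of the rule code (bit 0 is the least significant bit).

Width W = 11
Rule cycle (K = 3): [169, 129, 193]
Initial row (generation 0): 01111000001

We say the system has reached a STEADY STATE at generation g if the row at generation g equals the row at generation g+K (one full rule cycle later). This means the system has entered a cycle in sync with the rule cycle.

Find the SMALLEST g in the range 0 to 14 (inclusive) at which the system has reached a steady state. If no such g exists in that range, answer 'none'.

Gen 0: 01111000001
Gen 1 (rule 169): 01110011100
Gen 2 (rule 129): 00100001001
Gen 3 (rule 193): 10001100000
Gen 4 (rule 169): 00101001111
Gen 5 (rule 129): 10000000110
Gen 6 (rule 193): 00111110010
Gen 7 (rule 169): 10111100000
Gen 8 (rule 129): 00011001111
Gen 9 (rule 193): 11001000111
Gen 10 (rule 169): 10000010110
Gen 11 (rule 129): 00111000000
Gen 12 (rule 193): 10011011111
Gen 13 (rule 169): 00010111110
Gen 14 (rule 129): 11000011100
Gen 15 (rule 193): 01011001101
Gen 16 (rule 169): 00110001010
Gen 17 (rule 129): 10000100000

Answer: none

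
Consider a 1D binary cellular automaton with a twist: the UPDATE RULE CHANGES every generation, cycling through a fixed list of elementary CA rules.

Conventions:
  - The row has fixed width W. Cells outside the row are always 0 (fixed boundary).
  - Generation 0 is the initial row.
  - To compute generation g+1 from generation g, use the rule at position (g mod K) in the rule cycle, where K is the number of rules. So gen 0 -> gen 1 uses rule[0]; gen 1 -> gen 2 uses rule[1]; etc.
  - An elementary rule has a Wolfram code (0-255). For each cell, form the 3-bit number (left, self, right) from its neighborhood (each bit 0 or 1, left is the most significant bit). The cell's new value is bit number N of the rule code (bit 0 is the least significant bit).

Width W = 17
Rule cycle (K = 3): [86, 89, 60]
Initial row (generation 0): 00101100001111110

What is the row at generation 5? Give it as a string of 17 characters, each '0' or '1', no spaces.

Answer: 10010100101100011

Derivation:
Gen 0: 00101100001111110
Gen 1 (rule 86): 01100110010000011
Gen 2 (rule 89): 01110111001111011
Gen 3 (rule 60): 01001100101000110
Gen 4 (rule 86): 11110111101101011
Gen 5 (rule 89): 10010100101100011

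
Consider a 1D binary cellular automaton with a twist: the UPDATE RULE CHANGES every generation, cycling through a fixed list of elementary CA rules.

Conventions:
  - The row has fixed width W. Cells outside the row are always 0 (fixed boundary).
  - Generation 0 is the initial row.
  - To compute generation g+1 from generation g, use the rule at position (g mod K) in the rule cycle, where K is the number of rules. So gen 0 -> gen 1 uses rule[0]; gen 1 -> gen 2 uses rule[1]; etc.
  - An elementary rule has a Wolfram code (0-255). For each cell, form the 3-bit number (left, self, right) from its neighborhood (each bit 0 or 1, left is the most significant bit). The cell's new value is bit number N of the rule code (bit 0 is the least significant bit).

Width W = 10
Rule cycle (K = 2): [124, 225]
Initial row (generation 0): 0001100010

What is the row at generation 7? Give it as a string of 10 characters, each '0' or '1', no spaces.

Answer: 0011100111

Derivation:
Gen 0: 0001100010
Gen 1 (rule 124): 0001110011
Gen 2 (rule 225): 1100110001
Gen 3 (rule 124): 1110111001
Gen 4 (rule 225): 0111011000
Gen 5 (rule 124): 0101111100
Gen 6 (rule 225): 0010111101
Gen 7 (rule 124): 0011100111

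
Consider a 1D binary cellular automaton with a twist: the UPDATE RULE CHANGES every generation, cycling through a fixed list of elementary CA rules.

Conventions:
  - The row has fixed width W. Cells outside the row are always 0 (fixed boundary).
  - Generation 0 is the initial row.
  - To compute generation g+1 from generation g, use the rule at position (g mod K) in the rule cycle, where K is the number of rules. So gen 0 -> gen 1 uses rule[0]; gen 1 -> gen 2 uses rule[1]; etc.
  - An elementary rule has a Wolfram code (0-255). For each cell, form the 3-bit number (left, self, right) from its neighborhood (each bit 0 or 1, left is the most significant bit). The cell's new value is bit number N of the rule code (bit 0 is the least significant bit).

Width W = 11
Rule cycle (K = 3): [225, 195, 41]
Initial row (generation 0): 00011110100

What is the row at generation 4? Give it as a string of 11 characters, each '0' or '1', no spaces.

Gen 0: 00011110100
Gen 1 (rule 225): 11001111001
Gen 2 (rule 195): 01010111010
Gen 3 (rule 41): 00101100100
Gen 4 (rule 225): 10010100001

Answer: 10010100001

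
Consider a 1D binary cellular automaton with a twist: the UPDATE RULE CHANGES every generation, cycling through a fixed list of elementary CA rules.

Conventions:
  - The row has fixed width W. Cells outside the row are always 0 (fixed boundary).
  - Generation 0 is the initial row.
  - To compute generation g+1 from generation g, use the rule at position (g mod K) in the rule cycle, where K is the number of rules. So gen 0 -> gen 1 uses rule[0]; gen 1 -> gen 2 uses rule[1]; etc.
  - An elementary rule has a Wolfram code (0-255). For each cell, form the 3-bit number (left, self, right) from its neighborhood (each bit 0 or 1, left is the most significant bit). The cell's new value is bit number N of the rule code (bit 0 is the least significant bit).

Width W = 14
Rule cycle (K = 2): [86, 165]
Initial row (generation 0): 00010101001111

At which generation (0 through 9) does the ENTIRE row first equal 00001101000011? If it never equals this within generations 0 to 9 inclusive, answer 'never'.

Gen 0: 00010101001111
Gen 1 (rule 86): 00110101110001
Gen 2 (rule 165): 10001110100101
Gen 3 (rule 86): 11010010111101
Gen 4 (rule 165): 00110011011011
Gen 5 (rule 86): 01011101001001
Gen 6 (rule 165): 01101011001001
Gen 7 (rule 86): 10101001111111
Gen 8 (rule 165): 11111000111110
Gen 9 (rule 86): 00001101000011

Answer: 9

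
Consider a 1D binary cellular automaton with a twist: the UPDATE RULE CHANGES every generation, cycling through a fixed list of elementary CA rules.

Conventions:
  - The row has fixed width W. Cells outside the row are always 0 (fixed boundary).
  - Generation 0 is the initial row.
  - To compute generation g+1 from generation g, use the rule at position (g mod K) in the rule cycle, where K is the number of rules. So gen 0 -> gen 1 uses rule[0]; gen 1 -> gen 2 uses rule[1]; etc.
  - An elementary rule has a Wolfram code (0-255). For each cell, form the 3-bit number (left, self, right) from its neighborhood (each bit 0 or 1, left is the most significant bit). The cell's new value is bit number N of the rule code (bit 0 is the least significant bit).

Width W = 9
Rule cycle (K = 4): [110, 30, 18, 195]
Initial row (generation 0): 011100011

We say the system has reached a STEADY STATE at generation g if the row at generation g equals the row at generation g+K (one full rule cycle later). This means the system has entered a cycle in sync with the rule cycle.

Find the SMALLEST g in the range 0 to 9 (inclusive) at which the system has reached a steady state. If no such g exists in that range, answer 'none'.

Answer: none

Derivation:
Gen 0: 011100011
Gen 1 (rule 110): 110100111
Gen 2 (rule 30): 100111100
Gen 3 (rule 18): 011000010
Gen 4 (rule 195): 101011100
Gen 5 (rule 110): 111110100
Gen 6 (rule 30): 100000110
Gen 7 (rule 18): 010001001
Gen 8 (rule 195): 100110010
Gen 9 (rule 110): 101110110
Gen 10 (rule 30): 101000101
Gen 11 (rule 18): 000101000
Gen 12 (rule 195): 111000011
Gen 13 (rule 110): 101000111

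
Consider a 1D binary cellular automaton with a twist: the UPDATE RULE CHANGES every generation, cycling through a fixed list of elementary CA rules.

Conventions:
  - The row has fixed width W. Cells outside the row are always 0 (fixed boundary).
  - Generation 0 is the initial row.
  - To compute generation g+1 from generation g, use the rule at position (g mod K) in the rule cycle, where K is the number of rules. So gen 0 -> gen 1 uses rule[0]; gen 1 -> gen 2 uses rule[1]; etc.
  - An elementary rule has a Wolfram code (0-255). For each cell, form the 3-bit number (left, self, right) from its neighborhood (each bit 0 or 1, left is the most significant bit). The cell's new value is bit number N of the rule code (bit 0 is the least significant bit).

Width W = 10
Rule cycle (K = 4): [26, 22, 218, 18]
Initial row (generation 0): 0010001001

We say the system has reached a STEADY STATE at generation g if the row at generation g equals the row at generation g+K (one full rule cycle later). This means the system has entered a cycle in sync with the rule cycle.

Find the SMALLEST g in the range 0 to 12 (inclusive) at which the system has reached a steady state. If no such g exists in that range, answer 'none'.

Gen 0: 0010001001
Gen 1 (rule 26): 0101010110
Gen 2 (rule 22): 1101010001
Gen 3 (rule 218): 1100001010
Gen 4 (rule 18): 0010010001
Gen 5 (rule 26): 0101101010
Gen 6 (rule 22): 1100001011
Gen 7 (rule 218): 1110010011
Gen 8 (rule 18): 0001101100
Gen 9 (rule 26): 0011001010
Gen 10 (rule 22): 0100111011
Gen 11 (rule 218): 1011111011
Gen 12 (rule 18): 0000000000
Gen 13 (rule 26): 0000000000
Gen 14 (rule 22): 0000000000
Gen 15 (rule 218): 0000000000
Gen 16 (rule 18): 0000000000

Answer: 12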